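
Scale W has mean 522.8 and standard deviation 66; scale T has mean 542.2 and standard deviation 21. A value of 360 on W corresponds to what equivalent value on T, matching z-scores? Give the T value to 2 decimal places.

T = 490.40

z = (360 − 522.8)/66 ≈ -2.4667.
T = 542.2 + z·21 = 542.2 + (360 − 522.8)·21/66 = 490.40.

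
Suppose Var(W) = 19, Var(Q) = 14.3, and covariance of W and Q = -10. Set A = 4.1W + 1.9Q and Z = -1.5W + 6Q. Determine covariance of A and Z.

By bilinearity, covariance of A and Z = ac·Var(W) + bd·Var(Q) + (ad+bc)·covariance of W and Q, with a=4.1, b=1.9, c=-1.5, d=6.
ac·Var(W) = 4.1·(-1.5)·19 = -116.85
bd·Var(Q) = 1.9·6·14.3 = 163.02
(ad+bc)·covariance of W and Q = (21.75)·(-10) = -217.5
covariance of A and Z = -116.85 + 163.02 + (-217.5) = -171.33.

covariance of A and Z = -171.33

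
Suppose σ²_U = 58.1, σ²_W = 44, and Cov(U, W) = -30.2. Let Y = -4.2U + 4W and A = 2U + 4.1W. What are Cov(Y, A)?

By bilinearity, Cov(Y, A) = ac·σ²_U + bd·σ²_W + (ad+bc)·Cov(U, W), with a=-4.2, b=4, c=2, d=4.1.
ac·σ²_U = (-4.2)·2·58.1 = -488.04
bd·σ²_W = 4·4.1·44 = 721.6
(ad+bc)·Cov(U, W) = (-9.22)·(-30.2) = 278.444
Cov(Y, A) = -488.04 + 721.6 + 278.444 = 512.004.

Cov(Y, A) = 512.004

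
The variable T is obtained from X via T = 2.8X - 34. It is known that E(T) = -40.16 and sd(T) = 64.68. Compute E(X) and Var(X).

E(X) = -2.2, Var(X) = 533.61

From T = 2.8X - 34: E(T) = a·E(X) + b, so E(X) = (E(T) − b)/a = (-40.16 − (-34))/2.8 = -2.2.
Var(T) = 64.68² = 4183.5024.
Var(T) = a²·Var(X), so Var(X) = 4183.5024/2.8² = 533.61.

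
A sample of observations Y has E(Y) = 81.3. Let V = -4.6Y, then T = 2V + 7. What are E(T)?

E(T) = -740.96

E(V) = (-4.6)·81.3 = -373.98.
E(T) = 2·(-373.98) + 7 = -740.96.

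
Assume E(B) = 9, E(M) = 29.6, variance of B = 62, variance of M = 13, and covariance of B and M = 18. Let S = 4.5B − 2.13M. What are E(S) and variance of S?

E(S) = -22.548, variance of S = 969.4197

E(S) = 4.5·E(B) + (-2.13)·E(M) = 4.5·9 + (-2.13)·29.6 = -22.548.
variance of S = a²·variance of B + b²·variance of M + 2ab·covariance of B and M with a = 4.5, b = -2.13.
= 4.5²·62 + (-2.13)²·13 + 2·4.5·(-2.13)·18
= 1255.5 + 58.9797 + (-345.06) = 969.4197.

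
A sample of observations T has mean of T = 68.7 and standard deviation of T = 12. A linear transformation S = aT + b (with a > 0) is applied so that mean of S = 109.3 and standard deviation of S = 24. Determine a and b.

a = 2, b = -28.1

standard deviation of S = a·standard deviation of T (a > 0), so a = 24/12 = 2.
mean of S = a·mean of T + b, so b = 109.3 − 2·68.7 = -28.1.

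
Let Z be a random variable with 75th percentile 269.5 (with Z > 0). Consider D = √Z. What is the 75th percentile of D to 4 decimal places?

75th percentile of D = 16.4165

√Z is increasing, so P_{75}(D) = g(P_{75}(Z)) ≈ 16.4165.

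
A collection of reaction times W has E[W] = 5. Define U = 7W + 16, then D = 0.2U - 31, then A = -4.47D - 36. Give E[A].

E[U] = 7·5 + 16 = 51.
E[D] = 0.2·51 + (-31) = -20.8.
E[A] = (-4.47)·(-20.8) + (-36) = 56.976.

E[A] = 56.976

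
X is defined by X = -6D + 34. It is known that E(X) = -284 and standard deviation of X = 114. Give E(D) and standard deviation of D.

From X = -6D + 34: E(X) = a·E(D) + b, so E(D) = (E(X) − b)/a = (-284 − 34)/(-6) = 53.
standard deviation of X = |a|·standard deviation of D, so standard deviation of D = 114/|-6| = 19.

E(D) = 53, standard deviation of D = 19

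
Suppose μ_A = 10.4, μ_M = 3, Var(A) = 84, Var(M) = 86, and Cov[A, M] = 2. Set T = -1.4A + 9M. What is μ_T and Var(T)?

μ_T = (-1.4)·μ_A + 9·μ_M = (-1.4)·10.4 + 9·3 = 12.44.
Var(T) = a²·Var(A) + b²·Var(M) + 2ab·Cov[A, M] with a = -1.4, b = 9.
= (-1.4)²·84 + 9²·86 + 2·(-1.4)·9·2
= 164.64 + 6966 + (-50.4) = 7080.24.

μ_T = 12.44, Var(T) = 7080.24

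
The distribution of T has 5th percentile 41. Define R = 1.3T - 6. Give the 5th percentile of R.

5th percentile of R = 47.3

Since a = 1.3 > 0 the transformation is increasing, so the 5th percentile of R = a·(P_{5} of T) + b = 1.3·41 + (-6) = 47.3.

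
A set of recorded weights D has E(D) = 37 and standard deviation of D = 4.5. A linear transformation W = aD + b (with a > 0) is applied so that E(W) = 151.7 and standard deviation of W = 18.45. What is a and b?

standard deviation of W = a·standard deviation of D (a > 0), so a = 18.45/4.5 = 4.1.
E(W) = a·E(D) + b, so b = 151.7 − 4.1·37 = 0.

a = 4.1, b = 0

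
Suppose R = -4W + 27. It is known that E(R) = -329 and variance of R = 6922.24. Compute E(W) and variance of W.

E(W) = 89, variance of W = 432.64

From R = -4W + 27: E(R) = a·E(W) + b, so E(W) = (E(R) − b)/a = (-329 − 27)/(-4) = 89.
variance of R = a²·variance of W, so variance of W = 6922.24/(-4)² = 432.64.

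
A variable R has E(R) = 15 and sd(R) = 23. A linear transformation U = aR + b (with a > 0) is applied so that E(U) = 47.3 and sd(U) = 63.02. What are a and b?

a = 2.74, b = 6.2

sd(U) = a·sd(R) (a > 0), so a = 63.02/23 = 2.74.
E(U) = a·E(R) + b, so b = 47.3 − 2.74·15 = 6.2.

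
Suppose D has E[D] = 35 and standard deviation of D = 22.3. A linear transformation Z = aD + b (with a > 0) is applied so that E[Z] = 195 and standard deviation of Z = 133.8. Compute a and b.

a = 6, b = -15

standard deviation of Z = a·standard deviation of D (a > 0), so a = 133.8/22.3 = 6.
E[Z] = a·E[D] + b, so b = 195 − 6·35 = -15.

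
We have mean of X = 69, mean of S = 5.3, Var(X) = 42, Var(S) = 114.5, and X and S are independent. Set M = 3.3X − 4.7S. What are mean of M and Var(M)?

mean of M = 3.3·mean of X + (-4.7)·mean of S = 3.3·69 + (-4.7)·5.3 = 202.79.
Var(M) = a²·Var(X) + b²·Var(S) + 2ab·Cov[X, S] with a = 3.3, b = -4.7.
Independence gives Cov[X, S] = 0.
= 3.3²·42 + (-4.7)²·114.5 + 2·3.3·(-4.7)·0
= 457.38 + 2529.305 + 0 = 2986.685.

mean of M = 202.79, Var(M) = 2986.685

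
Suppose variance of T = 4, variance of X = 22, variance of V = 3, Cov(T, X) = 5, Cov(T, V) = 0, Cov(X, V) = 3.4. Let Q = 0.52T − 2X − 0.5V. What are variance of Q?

variance of Q = 86.2316

variance of Q = a²·variance of T + b²·variance of X + c²·variance of V + 2ab·Cov(T, X) + 2ac·Cov(T, V) + 2bc·Cov(X, V), with a = 0.52, b = -2, c = -0.5.
= 1.0816 + 88 + 0.75 + (-10.4) + 0 + 6.8
= 86.2316.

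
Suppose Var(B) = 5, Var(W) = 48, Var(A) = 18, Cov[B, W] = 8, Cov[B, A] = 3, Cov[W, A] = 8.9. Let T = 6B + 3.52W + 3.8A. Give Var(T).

Var(T) = 1747.472

Var(T) = a²·Var(B) + b²·Var(W) + c²·Var(A) + 2ab·Cov[B, W] + 2ac·Cov[B, A] + 2bc·Cov[W, A], with a = 6, b = 3.52, c = 3.8.
= 180 + 594.7392 + 259.92 + 337.92 + 136.8 + 238.0928
= 1747.472.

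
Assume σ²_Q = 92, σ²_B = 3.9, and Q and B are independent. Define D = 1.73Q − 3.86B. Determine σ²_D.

σ²_D = a²·σ²_Q + b²·σ²_B + 2ab·Cov[Q, B] with a = 1.73, b = -3.86.
Independence gives Cov[Q, B] = 0.
= 1.73²·92 + (-3.86)²·3.9 + 2·1.73·(-3.86)·0
= 275.3468 + 58.10844 + 0 = 333.45524.

σ²_D = 333.45524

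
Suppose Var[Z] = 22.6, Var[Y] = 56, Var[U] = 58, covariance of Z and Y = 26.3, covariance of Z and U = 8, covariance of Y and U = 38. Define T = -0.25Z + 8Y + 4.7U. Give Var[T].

Var[T] = 7600.2325

Var[T] = a²·Var[Z] + b²·Var[Y] + c²·Var[U] + 2ab·covariance of Z and Y + 2ac·covariance of Z and U + 2bc·covariance of Y and U, with a = -0.25, b = 8, c = 4.7.
= 1.4125 + 3584 + 1281.22 + (-105.2) + (-18.8) + 2857.6
= 7600.2325.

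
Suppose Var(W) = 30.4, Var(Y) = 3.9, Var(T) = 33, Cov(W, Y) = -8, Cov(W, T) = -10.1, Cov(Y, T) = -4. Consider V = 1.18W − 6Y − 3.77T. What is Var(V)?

Var(V) = a²·Var(W) + b²·Var(Y) + c²·Var(T) + 2ab·Cov(W, Y) + 2ac·Cov(W, T) + 2bc·Cov(Y, T), with a = 1.18, b = -6, c = -3.77.
= 42.32896 + 140.4 + 469.0257 + 113.28 + 89.86172 + (-180.96)
= 673.93638.

Var(V) = 673.93638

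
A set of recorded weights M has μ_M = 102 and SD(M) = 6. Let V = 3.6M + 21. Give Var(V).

V = 3.6M + 21 is linear with a = 3.6, b = 21.
Var(M) = 6² = 36.
Var(V) = a²·Var(M) = 3.6²·36 = 466.56 (the additive constant 21 does not affect variance).

Var(V) = 466.56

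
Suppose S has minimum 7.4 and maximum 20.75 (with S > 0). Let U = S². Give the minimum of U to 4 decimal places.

S² is increasing on this domain, so min(U) comes from min(S) = 7.4: min(U) = square(7.4) = 54.76.

min(U) = 54.76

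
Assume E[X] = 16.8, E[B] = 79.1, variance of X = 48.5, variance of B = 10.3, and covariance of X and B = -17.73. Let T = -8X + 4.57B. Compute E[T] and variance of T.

E[T] = (-8)·E[X] + 4.57·E[B] = (-8)·16.8 + 4.57·79.1 = 227.087.
variance of T = a²·variance of X + b²·variance of B + 2ab·covariance of X and B with a = -8, b = 4.57.
= (-8)²·48.5 + 4.57²·10.3 + 2·(-8)·4.57·(-17.73)
= 3104 + 215.11447 + 1296.4176 = 4615.53207.

E[T] = 227.087, variance of T = 4615.53207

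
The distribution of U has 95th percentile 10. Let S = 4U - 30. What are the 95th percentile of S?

95th percentile of S = 10

Since a = 4 > 0 the transformation is increasing, so the 95th percentile of S = a·(P_{95} of U) + b = 4·10 + (-30) = 10.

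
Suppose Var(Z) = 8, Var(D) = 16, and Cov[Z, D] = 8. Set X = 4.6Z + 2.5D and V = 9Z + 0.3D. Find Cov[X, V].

By bilinearity, Cov[X, V] = ac·Var(Z) + bd·Var(D) + (ad+bc)·Cov[Z, D], with a=4.6, b=2.5, c=9, d=0.3.
ac·Var(Z) = 4.6·9·8 = 331.2
bd·Var(D) = 2.5·0.3·16 = 12
(ad+bc)·Cov[Z, D] = (23.88)·8 = 191.04
Cov[X, V] = 331.2 + 12 + 191.04 = 534.24.

Cov[X, V] = 534.24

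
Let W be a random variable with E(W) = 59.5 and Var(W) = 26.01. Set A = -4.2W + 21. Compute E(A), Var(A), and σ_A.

A = -4.2W + 21 is linear with a = -4.2, b = 21.
E(A) = a·E(W) + b = (-4.2)·59.5 + 21 = -228.9.
Var(A) = a²·Var(W) = (-4.2)²·26.01 = 458.8164 (the additive constant 21 does not affect variance).
σ_W = √26.01 = 5.1.
σ_A = |a|·σ_W = |-4.2|·5.1 = 21.42.

E(A) = -228.9, Var(A) = 458.8164, σ_A = 21.42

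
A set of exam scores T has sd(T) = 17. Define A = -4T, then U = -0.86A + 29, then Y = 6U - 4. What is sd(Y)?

sd(A) = |-4|·17 = 68.
sd(U) = |-0.86|·68 = 58.48.
sd(Y) = |6|·58.48 = 350.88.

sd(Y) = 350.88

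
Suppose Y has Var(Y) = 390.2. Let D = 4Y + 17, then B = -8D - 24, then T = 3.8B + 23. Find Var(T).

Var(D) = 4²·390.2 = 6243.2.
Var(B) = (-8)²·6243.2 = 399564.8.
Var(T) = 3.8²·399564.8 = 5769715.712.

Var(T) = 5769715.712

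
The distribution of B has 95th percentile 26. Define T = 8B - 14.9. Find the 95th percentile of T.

Since a = 8 > 0 the transformation is increasing, so the 95th percentile of T = a·(P_{95} of B) + b = 8·26 + (-14.9) = 193.1.

95th percentile of T = 193.1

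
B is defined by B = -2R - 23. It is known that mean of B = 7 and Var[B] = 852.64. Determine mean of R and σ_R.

From B = -2R - 23: mean of B = a·mean of R + b, so mean of R = (mean of B − b)/a = (7 − (-23))/(-2) = -15.
σ_B = √852.64 = 29.2.
σ_B = |a|·σ_R, so σ_R = 29.2/|-2| = 14.6.

mean of R = -15, σ_R = 14.6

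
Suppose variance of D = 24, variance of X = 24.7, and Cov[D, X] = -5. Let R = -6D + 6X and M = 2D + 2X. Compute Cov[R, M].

By bilinearity, Cov[R, M] = ac·variance of D + bd·variance of X + (ad+bc)·Cov[D, X], with a=-6, b=6, c=2, d=2.
ac·variance of D = (-6)·2·24 = -288
bd·variance of X = 6·2·24.7 = 296.4
(ad+bc)·Cov[D, X] = (0)·(-5) = 0
Cov[R, M] = -288 + 296.4 + 0 = 8.4.

Cov[R, M] = 8.4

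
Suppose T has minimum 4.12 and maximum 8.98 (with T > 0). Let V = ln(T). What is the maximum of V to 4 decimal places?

ln(T) is increasing on this domain, so max(V) comes from max(T) = 8.98: max(V) = ln(8.98) ≈ 2.195.

max(V) = 2.195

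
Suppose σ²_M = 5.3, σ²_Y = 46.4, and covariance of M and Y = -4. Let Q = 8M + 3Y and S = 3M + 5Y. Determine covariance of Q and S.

By bilinearity, covariance of Q and S = ac·σ²_M + bd·σ²_Y + (ad+bc)·covariance of M and Y, with a=8, b=3, c=3, d=5.
ac·σ²_M = 8·3·5.3 = 127.2
bd·σ²_Y = 3·5·46.4 = 696
(ad+bc)·covariance of M and Y = (49)·(-4) = -196
covariance of Q and S = 127.2 + 696 + (-196) = 627.2.

covariance of Q and S = 627.2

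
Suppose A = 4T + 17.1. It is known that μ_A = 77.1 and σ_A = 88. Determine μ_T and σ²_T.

μ_T = 15, σ²_T = 484

From A = 4T + 17.1: μ_A = a·μ_T + b, so μ_T = (μ_A − b)/a = (77.1 − 17.1)/4 = 15.
σ²_A = 88² = 7744.
σ²_A = a²·σ²_T, so σ²_T = 7744/4² = 484.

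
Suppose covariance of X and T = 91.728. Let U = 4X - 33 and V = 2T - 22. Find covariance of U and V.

covariance of U and V = a·c·covariance of X and T = 4·2·91.728 = 733.824. Additive constants drop out.

covariance of U and V = 733.824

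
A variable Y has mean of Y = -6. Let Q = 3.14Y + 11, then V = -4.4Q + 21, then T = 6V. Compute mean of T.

mean of T = 332.976

mean of Q = 3.14·(-6) + 11 = -7.84.
mean of V = (-4.4)·(-7.84) + 21 = 55.496.
mean of T = 6·55.496 = 332.976.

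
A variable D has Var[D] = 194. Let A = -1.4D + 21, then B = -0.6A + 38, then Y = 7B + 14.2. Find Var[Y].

Var[A] = (-1.4)²·194 = 380.24.
Var[B] = (-0.6)²·380.24 = 136.8864.
Var[Y] = 7²·136.8864 = 6707.4336.

Var[Y] = 6707.4336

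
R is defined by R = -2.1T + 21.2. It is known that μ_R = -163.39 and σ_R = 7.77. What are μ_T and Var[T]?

From R = -2.1T + 21.2: μ_R = a·μ_T + b, so μ_T = (μ_R − b)/a = (-163.39 − 21.2)/(-2.1) = 87.9.
Var[R] = 7.77² = 60.3729.
Var[R] = a²·Var[T], so Var[T] = 60.3729/(-2.1)² = 13.69.

μ_T = 87.9, Var[T] = 13.69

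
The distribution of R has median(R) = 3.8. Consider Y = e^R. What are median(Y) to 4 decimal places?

e^R is monotone on this domain, so median(Y) = exp(3.8) ≈ 44.7012.

median(Y) = 44.7012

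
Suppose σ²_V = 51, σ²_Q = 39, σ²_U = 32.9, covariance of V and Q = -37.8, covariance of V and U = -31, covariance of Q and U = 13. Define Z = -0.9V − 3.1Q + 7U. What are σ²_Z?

σ²_Z = a²·σ²_V + b²·σ²_Q + c²·σ²_U + 2ab·covariance of V and Q + 2ac·covariance of V and U + 2bc·covariance of Q and U, with a = -0.9, b = -3.1, c = 7.
= 41.31 + 374.79 + 1612.1 + (-210.924) + 390.6 + (-564.2)
= 1643.676.

σ²_Z = 1643.676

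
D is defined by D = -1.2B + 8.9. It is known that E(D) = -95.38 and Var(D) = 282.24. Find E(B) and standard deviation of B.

E(B) = 86.9, standard deviation of B = 14

From D = -1.2B + 8.9: E(D) = a·E(B) + b, so E(B) = (E(D) − b)/a = (-95.38 − 8.9)/(-1.2) = 86.9.
standard deviation of D = √282.24 = 16.8.
standard deviation of D = |a|·standard deviation of B, so standard deviation of B = 16.8/|-1.2| = 14.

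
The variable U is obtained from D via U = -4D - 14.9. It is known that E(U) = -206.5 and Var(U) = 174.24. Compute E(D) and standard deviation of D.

From U = -4D - 14.9: E(U) = a·E(D) + b, so E(D) = (E(U) − b)/a = (-206.5 − (-14.9))/(-4) = 47.9.
standard deviation of U = √174.24 = 13.2.
standard deviation of U = |a|·standard deviation of D, so standard deviation of D = 13.2/|-4| = 3.3.

E(D) = 47.9, standard deviation of D = 3.3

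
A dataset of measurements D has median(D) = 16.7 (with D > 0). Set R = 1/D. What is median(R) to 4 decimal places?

1/D is monotone on this domain, so median(R) = 1/(16.7) ≈ 0.0599.

median(R) = 0.0599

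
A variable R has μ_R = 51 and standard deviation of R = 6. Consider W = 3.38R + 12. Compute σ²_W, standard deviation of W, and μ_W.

W = 3.38R + 12 is linear with a = 3.38, b = 12.
σ²_R = 6² = 36.
σ²_W = a²·σ²_R = 3.38²·36 = 411.2784 (the additive constant 12 does not affect variance).
standard deviation of W = |a|·standard deviation of R = |3.38|·6 = 20.28.
μ_W = a·μ_R + b = 3.38·51 + 12 = 184.38.

σ²_W = 411.2784, standard deviation of W = 20.28, μ_W = 184.38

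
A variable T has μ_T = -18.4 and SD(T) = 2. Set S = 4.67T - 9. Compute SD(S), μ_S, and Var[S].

S = 4.67T - 9 is linear with a = 4.67, b = -9.
SD(S) = |a|·SD(T) = |4.67|·2 = 9.34.
μ_S = a·μ_T + b = 4.67·(-18.4) + (-9) = -94.928.
Var[T] = 2² = 4.
Var[S] = a²·Var[T] = 4.67²·4 = 87.2356 (the additive constant -9 does not affect variance).

SD(S) = 9.34, μ_S = -94.928, Var[S] = 87.2356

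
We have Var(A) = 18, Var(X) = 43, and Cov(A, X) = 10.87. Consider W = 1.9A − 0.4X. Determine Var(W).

Var(W) = a²·Var(A) + b²·Var(X) + 2ab·Cov(A, X) with a = 1.9, b = -0.4.
= 1.9²·18 + (-0.4)²·43 + 2·1.9·(-0.4)·10.87
= 64.98 + 6.88 + (-16.5224) = 55.3376.

Var(W) = 55.3376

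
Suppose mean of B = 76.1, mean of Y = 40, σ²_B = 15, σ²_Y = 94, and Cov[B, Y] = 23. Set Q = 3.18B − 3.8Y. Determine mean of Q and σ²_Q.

mean of Q = 3.18·mean of B + (-3.8)·mean of Y = 3.18·76.1 + (-3.8)·40 = 89.998.
σ²_Q = a²·σ²_B + b²·σ²_Y + 2ab·Cov[B, Y] with a = 3.18, b = -3.8.
= 3.18²·15 + (-3.8)²·94 + 2·3.18·(-3.8)·23
= 151.686 + 1357.36 + (-555.864) = 953.182.

mean of Q = 89.998, σ²_Q = 953.182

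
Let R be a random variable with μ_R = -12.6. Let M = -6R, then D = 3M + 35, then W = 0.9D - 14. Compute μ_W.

μ_M = (-6)·(-12.6) = 75.6.
μ_D = 3·75.6 + 35 = 261.8.
μ_W = 0.9·261.8 + (-14) = 221.62.

μ_W = 221.62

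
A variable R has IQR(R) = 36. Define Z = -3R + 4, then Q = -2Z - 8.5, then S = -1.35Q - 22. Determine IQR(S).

IQR(S) = 291.6

IQR(Z) = |-3|·36 = 108.
IQR(Q) = |-2|·108 = 216.
IQR(S) = |-1.35|·216 = 291.6.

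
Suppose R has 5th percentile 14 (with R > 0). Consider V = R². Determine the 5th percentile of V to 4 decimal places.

5th percentile of V = 196

R² is increasing, so P_{5}(V) = g(P_{5}(R)) = 196.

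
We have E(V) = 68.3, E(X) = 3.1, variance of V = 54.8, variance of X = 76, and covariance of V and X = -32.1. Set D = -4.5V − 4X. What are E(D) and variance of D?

E(D) = -319.75, variance of D = 1170.1

E(D) = (-4.5)·E(V) + (-4)·E(X) = (-4.5)·68.3 + (-4)·3.1 = -319.75.
variance of D = a²·variance of V + b²·variance of X + 2ab·covariance of V and X with a = -4.5, b = -4.
= (-4.5)²·54.8 + (-4)²·76 + 2·(-4.5)·(-4)·(-32.1)
= 1109.7 + 1216 + (-1155.6) = 1170.1.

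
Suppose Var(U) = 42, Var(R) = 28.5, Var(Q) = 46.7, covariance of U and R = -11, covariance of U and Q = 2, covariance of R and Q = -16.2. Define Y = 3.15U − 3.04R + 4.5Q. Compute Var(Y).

Var(Y) = 2336.4096

Var(Y) = a²·Var(U) + b²·Var(R) + c²·Var(Q) + 2ab·covariance of U and R + 2ac·covariance of U and Q + 2bc·covariance of R and Q, with a = 3.15, b = -3.04, c = 4.5.
= 416.745 + 263.3856 + 945.675 + 210.672 + 56.7 + 443.232
= 2336.4096.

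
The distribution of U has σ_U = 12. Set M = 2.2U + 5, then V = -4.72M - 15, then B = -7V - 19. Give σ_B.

σ_B = 872.256

σ_M = |2.2|·12 = 26.4.
σ_V = |-4.72|·26.4 = 124.608.
σ_B = |-7|·124.608 = 872.256.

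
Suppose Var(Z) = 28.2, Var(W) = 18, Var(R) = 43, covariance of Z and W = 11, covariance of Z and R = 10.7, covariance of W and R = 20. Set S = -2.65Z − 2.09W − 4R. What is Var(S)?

Var(S) = a²·Var(Z) + b²·Var(W) + c²·Var(R) + 2ab·covariance of Z and W + 2ac·covariance of Z and R + 2bc·covariance of W and R, with a = -2.65, b = -2.09, c = -4.
= 198.0345 + 78.6258 + 688 + 121.847 + 226.84 + 334.4
= 1647.7473.

Var(S) = 1647.7473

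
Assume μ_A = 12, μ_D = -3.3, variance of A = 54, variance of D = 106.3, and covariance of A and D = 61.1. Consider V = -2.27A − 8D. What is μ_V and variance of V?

μ_V = -0.84, variance of V = 9300.6086

μ_V = (-2.27)·μ_A + (-8)·μ_D = (-2.27)·12 + (-8)·(-3.3) = -0.84.
variance of V = a²·variance of A + b²·variance of D + 2ab·covariance of A and D with a = -2.27, b = -8.
= (-2.27)²·54 + (-8)²·106.3 + 2·(-2.27)·(-8)·61.1
= 278.2566 + 6803.2 + 2219.152 = 9300.6086.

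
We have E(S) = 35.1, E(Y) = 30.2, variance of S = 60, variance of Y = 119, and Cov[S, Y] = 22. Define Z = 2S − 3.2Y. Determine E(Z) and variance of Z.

E(Z) = 2·E(S) + (-3.2)·E(Y) = 2·35.1 + (-3.2)·30.2 = -26.44.
variance of Z = a²·variance of S + b²·variance of Y + 2ab·Cov[S, Y] with a = 2, b = -3.2.
= 2²·60 + (-3.2)²·119 + 2·2·(-3.2)·22
= 240 + 1218.56 + (-281.6) = 1176.96.

E(Z) = -26.44, variance of Z = 1176.96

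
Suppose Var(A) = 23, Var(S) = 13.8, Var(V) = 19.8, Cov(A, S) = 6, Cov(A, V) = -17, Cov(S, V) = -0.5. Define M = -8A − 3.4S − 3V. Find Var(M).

Var(M) = 1309.928

Var(M) = a²·Var(A) + b²·Var(S) + c²·Var(V) + 2ab·Cov(A, S) + 2ac·Cov(A, V) + 2bc·Cov(S, V), with a = -8, b = -3.4, c = -3.
= 1472 + 159.528 + 178.2 + 326.4 + (-816) + (-10.2)
= 1309.928.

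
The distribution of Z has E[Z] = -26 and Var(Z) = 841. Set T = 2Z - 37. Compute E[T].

T = 2Z - 37 is linear with a = 2, b = -37.
E[T] = a·E[Z] + b = 2·(-26) + (-37) = -89.

E[T] = -89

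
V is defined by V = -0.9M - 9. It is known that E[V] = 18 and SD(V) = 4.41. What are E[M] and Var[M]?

E[M] = -30, Var[M] = 24.01

From V = -0.9M - 9: E[V] = a·E[M] + b, so E[M] = (E[V] − b)/a = (18 − (-9))/(-0.9) = -30.
Var[V] = 4.41² = 19.4481.
Var[V] = a²·Var[M], so Var[M] = 19.4481/(-0.9)² = 24.01.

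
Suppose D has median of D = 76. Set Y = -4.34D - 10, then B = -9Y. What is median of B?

median of Y = (-4.34)·76 + (-10) = -339.84.
median of B = (-9)·(-339.84) = 3058.56.

median of B = 3058.56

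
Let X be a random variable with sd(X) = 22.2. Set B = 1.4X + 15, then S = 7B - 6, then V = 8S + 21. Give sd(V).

sd(V) = 1740.48

sd(B) = |1.4|·22.2 = 31.08.
sd(S) = |7|·31.08 = 217.56.
sd(V) = |8|·217.56 = 1740.48.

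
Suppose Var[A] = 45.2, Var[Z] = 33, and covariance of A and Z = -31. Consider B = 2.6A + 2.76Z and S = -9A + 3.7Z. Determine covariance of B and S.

By bilinearity, covariance of B and S = ac·Var[A] + bd·Var[Z] + (ad+bc)·covariance of A and Z, with a=2.6, b=2.76, c=-9, d=3.7.
ac·Var[A] = 2.6·(-9)·45.2 = -1057.68
bd·Var[Z] = 2.76·3.7·33 = 336.996
(ad+bc)·covariance of A and Z = (-15.22)·(-31) = 471.82
covariance of B and S = -1057.68 + 336.996 + 471.82 = -248.864.

covariance of B and S = -248.864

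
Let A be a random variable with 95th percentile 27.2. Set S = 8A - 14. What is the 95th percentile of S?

95th percentile of S = 203.6

Since a = 8 > 0 the transformation is increasing, so the 95th percentile of S = a·(P_{95} of A) + b = 8·27.2 + (-14) = 203.6.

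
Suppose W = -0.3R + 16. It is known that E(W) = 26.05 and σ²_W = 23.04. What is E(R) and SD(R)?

From W = -0.3R + 16: E(W) = a·E(R) + b, so E(R) = (E(W) − b)/a = (26.05 − 16)/(-0.3) = -33.5.
SD(W) = √23.04 = 4.8.
SD(W) = |a|·SD(R), so SD(R) = 4.8/|-0.3| = 16.

E(R) = -33.5, SD(R) = 16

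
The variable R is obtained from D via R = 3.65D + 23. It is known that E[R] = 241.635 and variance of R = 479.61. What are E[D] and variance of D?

From R = 3.65D + 23: E[R] = a·E[D] + b, so E[D] = (E[R] − b)/a = (241.635 − 23)/3.65 = 59.9.
variance of R = a²·variance of D, so variance of D = 479.61/3.65² = 36.

E[D] = 59.9, variance of D = 36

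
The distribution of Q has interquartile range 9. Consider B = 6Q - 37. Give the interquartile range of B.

Under B = aQ + b, IQR(B) = |a|·IQR(Q) = |6|·9 = 54 (shifts cancel; spread scales by |a|).

IQR(B) = 54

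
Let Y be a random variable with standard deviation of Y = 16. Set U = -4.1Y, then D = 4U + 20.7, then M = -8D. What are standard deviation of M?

standard deviation of U = |-4.1|·16 = 65.6.
standard deviation of D = |4|·65.6 = 262.4.
standard deviation of M = |-8|·262.4 = 2099.2.

standard deviation of M = 2099.2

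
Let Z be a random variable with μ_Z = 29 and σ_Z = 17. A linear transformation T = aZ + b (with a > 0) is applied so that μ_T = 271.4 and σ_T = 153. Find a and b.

a = 9, b = 10.4

σ_T = a·σ_Z (a > 0), so a = 153/17 = 9.
μ_T = a·μ_Z + b, so b = 271.4 − 9·29 = 10.4.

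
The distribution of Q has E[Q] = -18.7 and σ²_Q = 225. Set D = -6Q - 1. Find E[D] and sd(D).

E[D] = 111.2, sd(D) = 90

D = -6Q - 1 is linear with a = -6, b = -1.
E[D] = a·E[Q] + b = (-6)·(-18.7) + (-1) = 111.2.
sd(Q) = √225 = 15.
sd(D) = |a|·sd(Q) = |-6|·15 = 90.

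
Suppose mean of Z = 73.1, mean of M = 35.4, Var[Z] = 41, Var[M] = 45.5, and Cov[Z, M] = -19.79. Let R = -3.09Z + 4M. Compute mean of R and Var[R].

mean of R = (-3.09)·mean of Z + 4·mean of M = (-3.09)·73.1 + 4·35.4 = -84.279.
Var[R] = a²·Var[Z] + b²·Var[M] + 2ab·Cov[Z, M] with a = -3.09, b = 4.
= (-3.09)²·41 + 4²·45.5 + 2·(-3.09)·4·(-19.79)
= 391.4721 + 728 + 489.2088 = 1608.6809.

mean of R = -84.279, Var[R] = 1608.6809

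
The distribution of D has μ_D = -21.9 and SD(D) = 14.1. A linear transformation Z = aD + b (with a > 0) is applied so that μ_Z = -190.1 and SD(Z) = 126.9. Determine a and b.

SD(Z) = a·SD(D) (a > 0), so a = 126.9/14.1 = 9.
μ_Z = a·μ_D + b, so b = -190.1 − 9·(-21.9) = 7.

a = 9, b = 7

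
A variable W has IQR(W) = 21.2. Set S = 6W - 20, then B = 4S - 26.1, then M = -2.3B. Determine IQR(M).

IQR(M) = 1170.24

IQR(S) = |6|·21.2 = 127.2.
IQR(B) = |4|·127.2 = 508.8.
IQR(M) = |-2.3|·508.8 = 1170.24.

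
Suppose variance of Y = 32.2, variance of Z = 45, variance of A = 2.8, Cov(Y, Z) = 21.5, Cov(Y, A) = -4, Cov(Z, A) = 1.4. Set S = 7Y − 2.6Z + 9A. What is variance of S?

variance of S = 756.68

variance of S = a²·variance of Y + b²·variance of Z + c²·variance of A + 2ab·Cov(Y, Z) + 2ac·Cov(Y, A) + 2bc·Cov(Z, A), with a = 7, b = -2.6, c = 9.
= 1577.8 + 304.2 + 226.8 + (-782.6) + (-504) + (-65.52)
= 756.68.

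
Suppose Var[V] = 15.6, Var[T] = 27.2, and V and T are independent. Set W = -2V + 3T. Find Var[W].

Var[W] = 307.2

Var[W] = a²·Var[V] + b²·Var[T] + 2ab·covariance of V and T with a = -2, b = 3.
Independence gives covariance of V and T = 0.
= (-2)²·15.6 + 3²·27.2 + 2·(-2)·3·0
= 62.4 + 244.8 + 0 = 307.2.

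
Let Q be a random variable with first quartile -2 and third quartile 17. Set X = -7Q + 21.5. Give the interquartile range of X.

IQR of Q = Q3 − Q1 = 17 − (-2) = 19.
Under X = aQ + b, IQR(X) = |a|·IQR(Q) = |-7|·19 = 133 (shifts cancel; spread scales by |a|).

IQR(X) = 133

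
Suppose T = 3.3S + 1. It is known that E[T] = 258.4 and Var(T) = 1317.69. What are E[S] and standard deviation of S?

From T = 3.3S + 1: E[T] = a·E[S] + b, so E[S] = (E[T] − b)/a = (258.4 − 1)/3.3 = 78.
standard deviation of T = √1317.69 = 36.3.
standard deviation of T = |a|·standard deviation of S, so standard deviation of S = 36.3/|3.3| = 11.

E[S] = 78, standard deviation of S = 11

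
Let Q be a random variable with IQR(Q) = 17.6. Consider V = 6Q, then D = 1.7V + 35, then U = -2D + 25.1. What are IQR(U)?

IQR(V) = |6|·17.6 = 105.6.
IQR(D) = |1.7|·105.6 = 179.52.
IQR(U) = |-2|·179.52 = 359.04.

IQR(U) = 359.04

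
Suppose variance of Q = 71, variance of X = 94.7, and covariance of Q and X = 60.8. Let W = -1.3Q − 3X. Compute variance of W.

variance of W = a²·variance of Q + b²·variance of X + 2ab·covariance of Q and X with a = -1.3, b = -3.
= (-1.3)²·71 + (-3)²·94.7 + 2·(-1.3)·(-3)·60.8
= 119.99 + 852.3 + 474.24 = 1446.53.

variance of W = 1446.53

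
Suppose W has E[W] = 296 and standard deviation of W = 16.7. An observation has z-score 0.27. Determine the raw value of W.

W = 300.509

W = E[W] + z·standard deviation of W = 296 + 0.27·16.7 = 300.509.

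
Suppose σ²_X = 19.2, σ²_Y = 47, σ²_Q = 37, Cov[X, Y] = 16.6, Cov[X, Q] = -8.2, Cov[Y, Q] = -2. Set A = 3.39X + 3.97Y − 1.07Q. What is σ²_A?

σ²_A = a²·σ²_X + b²·σ²_Y + c²·σ²_Q + 2ab·Cov[X, Y] + 2ac·Cov[X, Q] + 2bc·Cov[Y, Q], with a = 3.39, b = 3.97, c = -1.07.
= 220.64832 + 740.7623 + 42.3613 + 446.81556 + 59.48772 + 16.9916
= 1527.0668.

σ²_A = 1527.0668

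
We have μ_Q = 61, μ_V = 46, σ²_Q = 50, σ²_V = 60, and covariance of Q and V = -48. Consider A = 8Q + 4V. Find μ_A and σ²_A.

μ_A = 672, σ²_A = 1088

μ_A = 8·μ_Q + 4·μ_V = 8·61 + 4·46 = 672.
σ²_A = a²·σ²_Q + b²·σ²_V + 2ab·covariance of Q and V with a = 8, b = 4.
= 8²·50 + 4²·60 + 2·8·4·(-48)
= 3200 + 960 + (-3072) = 1088.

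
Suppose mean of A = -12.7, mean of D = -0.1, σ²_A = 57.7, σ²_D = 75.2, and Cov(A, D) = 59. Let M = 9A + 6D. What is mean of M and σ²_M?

mean of M = -114.9, σ²_M = 13752.9

mean of M = 9·mean of A + 6·mean of D = 9·(-12.7) + 6·(-0.1) = -114.9.
σ²_M = a²·σ²_A + b²·σ²_D + 2ab·Cov(A, D) with a = 9, b = 6.
= 9²·57.7 + 6²·75.2 + 2·9·6·59
= 4673.7 + 2707.2 + 6372 = 13752.9.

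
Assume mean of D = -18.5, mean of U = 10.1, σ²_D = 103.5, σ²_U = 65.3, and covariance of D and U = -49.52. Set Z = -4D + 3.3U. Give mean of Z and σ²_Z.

mean of Z = 107.33, σ²_Z = 3674.445

mean of Z = (-4)·mean of D + 3.3·mean of U = (-4)·(-18.5) + 3.3·10.1 = 107.33.
σ²_Z = a²·σ²_D + b²·σ²_U + 2ab·covariance of D and U with a = -4, b = 3.3.
= (-4)²·103.5 + 3.3²·65.3 + 2·(-4)·3.3·(-49.52)
= 1656 + 711.117 + 1307.328 = 3674.445.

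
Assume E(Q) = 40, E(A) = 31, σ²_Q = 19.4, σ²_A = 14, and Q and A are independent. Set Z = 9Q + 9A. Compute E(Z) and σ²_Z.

E(Z) = 639, σ²_Z = 2705.4

E(Z) = 9·E(Q) + 9·E(A) = 9·40 + 9·31 = 639.
σ²_Z = a²·σ²_Q + b²·σ²_A + 2ab·Cov(Q, A) with a = 9, b = 9.
Independence gives Cov(Q, A) = 0.
= 9²·19.4 + 9²·14 + 2·9·9·0
= 1571.4 + 1134 + 0 = 2705.4.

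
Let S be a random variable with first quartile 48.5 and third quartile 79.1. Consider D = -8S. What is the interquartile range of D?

IQR(D) = 244.8

IQR of S = Q3 − Q1 = 79.1 − 48.5 = 30.6.
Under D = aS + b, IQR(D) = |a|·IQR(S) = |-8|·30.6 = 244.8 (shifts cancel; spread scales by |a|).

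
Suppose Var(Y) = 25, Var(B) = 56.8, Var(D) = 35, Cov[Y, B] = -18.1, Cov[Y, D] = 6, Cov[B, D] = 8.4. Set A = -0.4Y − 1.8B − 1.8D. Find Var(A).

Var(A) = 338.44

Var(A) = a²·Var(Y) + b²·Var(B) + c²·Var(D) + 2ab·Cov[Y, B] + 2ac·Cov[Y, D] + 2bc·Cov[B, D], with a = -0.4, b = -1.8, c = -1.8.
= 4 + 184.032 + 113.4 + (-26.064) + 8.64 + 54.432
= 338.44.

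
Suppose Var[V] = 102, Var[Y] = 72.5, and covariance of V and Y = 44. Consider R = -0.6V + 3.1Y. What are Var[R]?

Var[R] = 569.765

Var[R] = a²·Var[V] + b²·Var[Y] + 2ab·covariance of V and Y with a = -0.6, b = 3.1.
= (-0.6)²·102 + 3.1²·72.5 + 2·(-0.6)·3.1·44
= 36.72 + 696.725 + (-163.68) = 569.765.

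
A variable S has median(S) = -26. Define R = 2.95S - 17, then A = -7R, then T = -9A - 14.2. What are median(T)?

median(R) = 2.95·(-26) + (-17) = -93.7.
median(A) = (-7)·(-93.7) = 655.9.
median(T) = (-9)·655.9 + (-14.2) = -5917.3.

median(T) = -5917.3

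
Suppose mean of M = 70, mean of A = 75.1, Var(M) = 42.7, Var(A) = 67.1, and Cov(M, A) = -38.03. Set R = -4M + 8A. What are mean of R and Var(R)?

mean of R = (-4)·mean of M + 8·mean of A = (-4)·70 + 8·75.1 = 320.8.
Var(R) = a²·Var(M) + b²·Var(A) + 2ab·Cov(M, A) with a = -4, b = 8.
= (-4)²·42.7 + 8²·67.1 + 2·(-4)·8·(-38.03)
= 683.2 + 4294.4 + 2433.92 = 7411.52.

mean of R = 320.8, Var(R) = 7411.52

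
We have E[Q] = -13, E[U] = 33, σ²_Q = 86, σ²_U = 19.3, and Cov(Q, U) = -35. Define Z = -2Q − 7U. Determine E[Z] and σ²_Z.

E[Z] = (-2)·E[Q] + (-7)·E[U] = (-2)·(-13) + (-7)·33 = -205.
σ²_Z = a²·σ²_Q + b²·σ²_U + 2ab·Cov(Q, U) with a = -2, b = -7.
= (-2)²·86 + (-7)²·19.3 + 2·(-2)·(-7)·(-35)
= 344 + 945.7 + (-980) = 309.7.

E[Z] = -205, σ²_Z = 309.7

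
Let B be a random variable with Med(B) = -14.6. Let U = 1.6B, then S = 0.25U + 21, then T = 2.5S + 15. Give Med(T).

Med(T) = 52.9

Med(U) = 1.6·(-14.6) = -23.36.
Med(S) = 0.25·(-23.36) + 21 = 15.16.
Med(T) = 2.5·15.16 + 15 = 52.9.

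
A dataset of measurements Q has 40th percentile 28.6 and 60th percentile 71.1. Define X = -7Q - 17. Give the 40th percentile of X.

Since a = -7 < 0 the transformation is decreasing, reversing order: the 40th percentile of X corresponds to the 60th percentile of Q.
So P_{40}(X) = a·P_{60}(Q) + b = (-7)·71.1 + (-17) = -514.7.

40th percentile of X = -514.7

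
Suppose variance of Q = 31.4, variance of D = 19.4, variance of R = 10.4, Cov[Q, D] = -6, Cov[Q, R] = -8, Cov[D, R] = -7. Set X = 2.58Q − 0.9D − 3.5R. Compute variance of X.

variance of X = 480.36896

variance of X = a²·variance of Q + b²·variance of D + c²·variance of R + 2ab·Cov[Q, D] + 2ac·Cov[Q, R] + 2bc·Cov[D, R], with a = 2.58, b = -0.9, c = -3.5.
= 209.01096 + 15.714 + 127.4 + 27.864 + 144.48 + (-44.1)
= 480.36896.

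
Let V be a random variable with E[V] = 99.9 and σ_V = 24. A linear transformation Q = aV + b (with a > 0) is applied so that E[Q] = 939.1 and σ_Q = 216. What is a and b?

σ_Q = a·σ_V (a > 0), so a = 216/24 = 9.
E[Q] = a·E[V] + b, so b = 939.1 − 9·99.9 = 40.

a = 9, b = 40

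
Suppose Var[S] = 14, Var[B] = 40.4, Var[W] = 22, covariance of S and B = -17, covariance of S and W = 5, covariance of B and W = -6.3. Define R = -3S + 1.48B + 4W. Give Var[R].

Var[R] = a²·Var[S] + b²·Var[B] + c²·Var[W] + 2ab·covariance of S and B + 2ac·covariance of S and W + 2bc·covariance of B and W, with a = -3, b = 1.48, c = 4.
= 126 + 88.49216 + 352 + 150.96 + (-120) + (-74.592)
= 522.86016.

Var[R] = 522.86016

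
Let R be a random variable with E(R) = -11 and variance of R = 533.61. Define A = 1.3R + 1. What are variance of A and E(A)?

variance of A = 901.8009, E(A) = -13.3

A = 1.3R + 1 is linear with a = 1.3, b = 1.
variance of A = a²·variance of R = 1.3²·533.61 = 901.8009 (the additive constant 1 does not affect variance).
E(A) = a·E(R) + b = 1.3·(-11) + 1 = -13.3.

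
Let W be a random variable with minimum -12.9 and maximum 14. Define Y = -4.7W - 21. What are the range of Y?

Range(Y) = 126.43

Range of W = 14 − (-12.9) = 26.9.
Range(Y) = |a|·Range(W) = |-4.7|·26.9 = 126.43.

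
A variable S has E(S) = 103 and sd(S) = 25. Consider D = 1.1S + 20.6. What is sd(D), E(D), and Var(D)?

D = 1.1S + 20.6 is linear with a = 1.1, b = 20.6.
sd(D) = |a|·sd(S) = |1.1|·25 = 27.5.
E(D) = a·E(S) + b = 1.1·103 + 20.6 = 133.9.
Var(S) = 25² = 625.
Var(D) = a²·Var(S) = 1.1²·625 = 756.25 (the additive constant 20.6 does not affect variance).

sd(D) = 27.5, E(D) = 133.9, Var(D) = 756.25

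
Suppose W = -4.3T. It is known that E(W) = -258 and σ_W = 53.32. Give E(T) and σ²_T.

E(T) = 60, σ²_T = 153.76

From W = -4.3T: E(W) = a·E(T) + b, so E(T) = (E(W) − b)/a = (-258 − 0)/(-4.3) = 60.
σ²_W = 53.32² = 2843.0224.
σ²_W = a²·σ²_T, so σ²_T = 2843.0224/(-4.3)² = 153.76.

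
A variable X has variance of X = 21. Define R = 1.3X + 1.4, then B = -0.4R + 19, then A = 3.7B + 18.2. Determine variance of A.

variance of R = 1.3²·21 = 35.49.
variance of B = (-0.4)²·35.49 = 5.6784.
variance of A = 3.7²·5.6784 = 77.737296.

variance of A = 77.737296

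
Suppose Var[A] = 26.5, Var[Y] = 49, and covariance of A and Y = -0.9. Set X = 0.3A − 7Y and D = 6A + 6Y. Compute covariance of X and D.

By bilinearity, covariance of X and D = ac·Var[A] + bd·Var[Y] + (ad+bc)·covariance of A and Y, with a=0.3, b=-7, c=6, d=6.
ac·Var[A] = 0.3·6·26.5 = 47.7
bd·Var[Y] = (-7)·6·49 = -2058
(ad+bc)·covariance of A and Y = (-40.2)·(-0.9) = 36.18
covariance of X and D = 47.7 + (-2058) + 36.18 = -1974.12.

covariance of X and D = -1974.12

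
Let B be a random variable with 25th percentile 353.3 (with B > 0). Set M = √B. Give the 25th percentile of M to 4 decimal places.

25th percentile of M = 18.7963

√B is increasing, so P_{25}(M) = g(P_{25}(B)) ≈ 18.7963.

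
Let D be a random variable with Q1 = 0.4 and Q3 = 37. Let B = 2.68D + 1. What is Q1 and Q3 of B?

a = 2.68 > 0: Q1(B) = a·Q1(D)+b = 2.072, Q3(B) = a·Q3(D)+b = 100.16.

Q1(B) = 2.072, Q3(B) = 100.16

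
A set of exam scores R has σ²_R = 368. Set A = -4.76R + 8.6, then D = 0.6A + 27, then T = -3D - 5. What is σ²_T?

σ²_A = (-4.76)²·368 = 8337.9968.
σ²_D = 0.6²·8337.9968 = 3001.678848.
σ²_T = (-3)²·3001.678848 = 27015.109632.

σ²_T = 27015.109632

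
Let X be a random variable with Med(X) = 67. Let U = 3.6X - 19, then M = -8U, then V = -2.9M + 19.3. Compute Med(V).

Med(U) = 3.6·67 + (-19) = 222.2.
Med(M) = (-8)·222.2 = -1777.6.
Med(V) = (-2.9)·(-1777.6) + 19.3 = 5174.34.

Med(V) = 5174.34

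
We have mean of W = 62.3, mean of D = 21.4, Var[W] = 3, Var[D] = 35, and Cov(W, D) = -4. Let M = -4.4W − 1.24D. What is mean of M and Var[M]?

mean of M = -300.656, Var[M] = 68.248

mean of M = (-4.4)·mean of W + (-1.24)·mean of D = (-4.4)·62.3 + (-1.24)·21.4 = -300.656.
Var[M] = a²·Var[W] + b²·Var[D] + 2ab·Cov(W, D) with a = -4.4, b = -1.24.
= (-4.4)²·3 + (-1.24)²·35 + 2·(-4.4)·(-1.24)·(-4)
= 58.08 + 53.816 + (-43.648) = 68.248.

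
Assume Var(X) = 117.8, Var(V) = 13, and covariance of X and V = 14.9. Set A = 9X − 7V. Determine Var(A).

Var(A) = 8301.4

Var(A) = a²·Var(X) + b²·Var(V) + 2ab·covariance of X and V with a = 9, b = -7.
= 9²·117.8 + (-7)²·13 + 2·9·(-7)·14.9
= 9541.8 + 637 + (-1877.4) = 8301.4.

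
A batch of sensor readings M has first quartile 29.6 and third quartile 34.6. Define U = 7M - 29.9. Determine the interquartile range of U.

IQR of M = Q3 − Q1 = 34.6 − 29.6 = 5.
Under U = aM + b, IQR(U) = |a|·IQR(M) = |7|·5 = 35 (shifts cancel; spread scales by |a|).

IQR(U) = 35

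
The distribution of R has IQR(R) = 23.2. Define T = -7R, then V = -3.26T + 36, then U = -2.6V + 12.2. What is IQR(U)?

IQR(U) = 1376.5024

IQR(T) = |-7|·23.2 = 162.4.
IQR(V) = |-3.26|·162.4 = 529.424.
IQR(U) = |-2.6|·529.424 = 1376.5024.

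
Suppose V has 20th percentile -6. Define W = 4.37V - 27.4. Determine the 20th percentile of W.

Since a = 4.37 > 0 the transformation is increasing, so the 20th percentile of W = a·(P_{20} of V) + b = 4.37·(-6) + (-27.4) = -53.62.

20th percentile of W = -53.62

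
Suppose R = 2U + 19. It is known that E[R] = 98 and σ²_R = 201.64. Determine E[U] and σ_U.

E[U] = 39.5, σ_U = 7.1

From R = 2U + 19: E[R] = a·E[U] + b, so E[U] = (E[R] − b)/a = (98 − 19)/2 = 39.5.
σ_R = √201.64 = 14.2.
σ_R = |a|·σ_U, so σ_U = 14.2/|2| = 7.1.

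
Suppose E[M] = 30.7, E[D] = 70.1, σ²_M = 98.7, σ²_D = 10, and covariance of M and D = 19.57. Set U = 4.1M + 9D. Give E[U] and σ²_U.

E[U] = 756.77, σ²_U = 3913.413

E[U] = 4.1·E[M] + 9·E[D] = 4.1·30.7 + 9·70.1 = 756.77.
σ²_U = a²·σ²_M + b²·σ²_D + 2ab·covariance of M and D with a = 4.1, b = 9.
= 4.1²·98.7 + 9²·10 + 2·4.1·9·19.57
= 1659.147 + 810 + 1444.266 = 3913.413.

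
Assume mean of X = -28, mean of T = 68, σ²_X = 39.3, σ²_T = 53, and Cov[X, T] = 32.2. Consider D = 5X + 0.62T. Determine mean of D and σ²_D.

mean of D = 5·mean of X + 0.62·mean of T = 5·(-28) + 0.62·68 = -97.84.
σ²_D = a²·σ²_X + b²·σ²_T + 2ab·Cov[X, T] with a = 5, b = 0.62.
= 5²·39.3 + 0.62²·53 + 2·5·0.62·32.2
= 982.5 + 20.3732 + 199.64 = 1202.5132.

mean of D = -97.84, σ²_D = 1202.5132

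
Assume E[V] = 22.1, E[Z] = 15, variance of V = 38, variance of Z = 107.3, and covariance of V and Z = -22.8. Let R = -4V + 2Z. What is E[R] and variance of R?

E[R] = -58.4, variance of R = 1402

E[R] = (-4)·E[V] + 2·E[Z] = (-4)·22.1 + 2·15 = -58.4.
variance of R = a²·variance of V + b²·variance of Z + 2ab·covariance of V and Z with a = -4, b = 2.
= (-4)²·38 + 2²·107.3 + 2·(-4)·2·(-22.8)
= 608 + 429.2 + 364.8 = 1402.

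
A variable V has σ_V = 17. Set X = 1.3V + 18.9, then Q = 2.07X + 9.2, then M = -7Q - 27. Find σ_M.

σ_X = |1.3|·17 = 22.1.
σ_Q = |2.07|·22.1 = 45.747.
σ_M = |-7|·45.747 = 320.229.

σ_M = 320.229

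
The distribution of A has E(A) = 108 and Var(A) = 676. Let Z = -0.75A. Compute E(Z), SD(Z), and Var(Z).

Z = -0.75A is linear with a = -0.75, b = 0.
E(Z) = a·E(A) + b = (-0.75)·108 = -81.
SD(A) = √676 = 26.
SD(Z) = |a|·SD(A) = |-0.75|·26 = 19.5.
Var(Z) = a²·Var(A) = (-0.75)²·676 = 380.25.

E(Z) = -81, SD(Z) = 19.5, Var(Z) = 380.25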